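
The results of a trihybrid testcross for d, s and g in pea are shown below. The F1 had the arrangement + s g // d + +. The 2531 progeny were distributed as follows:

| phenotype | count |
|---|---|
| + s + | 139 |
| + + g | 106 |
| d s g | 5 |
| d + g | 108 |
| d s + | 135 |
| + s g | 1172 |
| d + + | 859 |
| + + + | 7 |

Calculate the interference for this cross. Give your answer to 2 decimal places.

0.54

The two rarest classes, d s g and + + +, are the double crossovers. Comparing them with the parentals, only the d allele has switched, so d is the middle locus and the order is s – d – g.
s–d: (241 + 12)/2531 = 0.1000; d–g: (247 + 12)/2531 = 0.1023.
Expected DCO frequency = 0.1000 × 0.1023 ≈ 0.01023; observed = 12/2531 ≈ 0.00474.
Coefficient of coincidence = 0.00474/0.01023 ≈ 0.46; interference = 1 − 0.46 = 0.54.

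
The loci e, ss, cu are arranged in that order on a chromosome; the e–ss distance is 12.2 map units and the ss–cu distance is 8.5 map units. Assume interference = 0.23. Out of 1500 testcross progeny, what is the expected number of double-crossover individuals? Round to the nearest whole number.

Map distances give recombination frequencies of 0.122 and 0.085 for the two intervals.
With interference 0.23 (so coincidence = 0.77), expected double-crossover frequency = 0.122 × 0.085 × 0.77 = 0.00798.
Expected number = 0.00798 × 1500 = 11.98 ≈ 12.

12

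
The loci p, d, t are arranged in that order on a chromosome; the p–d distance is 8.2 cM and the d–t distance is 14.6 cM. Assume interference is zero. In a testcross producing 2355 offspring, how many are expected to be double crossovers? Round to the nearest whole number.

Map distances give recombination frequencies of 0.082 and 0.146 for the two intervals.
With no interference, expected double-crossover frequency = 0.082 × 0.146 = 0.01197.
Expected number = 0.01197 × 2355 = 28.19 ≈ 28.

28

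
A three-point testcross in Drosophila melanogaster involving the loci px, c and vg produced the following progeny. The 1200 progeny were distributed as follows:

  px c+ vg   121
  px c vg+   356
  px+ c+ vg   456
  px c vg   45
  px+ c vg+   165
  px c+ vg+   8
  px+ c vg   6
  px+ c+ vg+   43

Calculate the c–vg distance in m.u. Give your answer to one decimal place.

8.5 m.u.

The two most frequent reciprocal classes, px c vg+ and px+ c+ vg, are the parental types, so the F1 was px c vg+ / px+ c+ vg.
The two rarest classes, px c+ vg+ and px+ c vg, are the double crossovers. Comparing them with the parentals, only the c allele has switched, so c is the middle locus and the order is vg – c – px.
Crossovers in the vg–c interval produce the single-crossover classes px c vg and px+ c+ vg+ (45 + 43 = 88) plus the double crossovers (14).
RF(vg–c) = (88 + 14) / 1200 = 102/1200 = 0.0850 → 8.5 m.u.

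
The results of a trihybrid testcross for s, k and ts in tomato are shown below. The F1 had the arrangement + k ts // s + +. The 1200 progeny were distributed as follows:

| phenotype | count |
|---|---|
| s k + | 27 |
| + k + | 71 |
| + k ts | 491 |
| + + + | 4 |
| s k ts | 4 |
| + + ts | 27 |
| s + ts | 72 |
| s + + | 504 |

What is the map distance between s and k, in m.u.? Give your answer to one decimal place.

5.2 m.u.

The two rarest classes, s k ts and + + +, are the double crossovers. Comparing them with the parentals, only the s allele has switched, so s is the middle locus and the order is k – s – ts.
Crossovers in the k–s interval produce the single-crossover classes + + ts and s k + (27 + 27 = 54) plus the double crossovers (8).
RF(k–s) = (54 + 8) / 1200 = 62/1200 = 0.0517 → 5.2 m.u.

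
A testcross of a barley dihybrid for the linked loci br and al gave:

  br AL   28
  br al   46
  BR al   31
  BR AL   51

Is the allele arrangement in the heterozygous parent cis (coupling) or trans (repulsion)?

The two most frequent classes are BR AL (51) and br al (46); these are the parental (non-recombinant) types.
So the F1 carried BR AL on one chromosome and br al on the other — the recessive alleles are on the same chromosome (cis / coupling).

cis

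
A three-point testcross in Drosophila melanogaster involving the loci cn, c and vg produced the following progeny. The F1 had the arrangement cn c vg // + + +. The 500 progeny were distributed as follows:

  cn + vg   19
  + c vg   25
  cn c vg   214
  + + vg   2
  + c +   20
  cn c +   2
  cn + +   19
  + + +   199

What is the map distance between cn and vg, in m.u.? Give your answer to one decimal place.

The two rarest classes, cn c + and + + vg, are the double crossovers. Comparing them with the parentals, only the vg allele has switched, so vg is the middle locus and the order is c – vg – cn.
Crossovers in the vg–cn interval produce the single-crossover classes + c vg and cn + + (25 + 19 = 44) plus the double crossovers (4).
RF(vg–cn) = (44 + 4) / 500 = 48/500 = 0.0960 → 9.6 m.u.

9.6 m.u.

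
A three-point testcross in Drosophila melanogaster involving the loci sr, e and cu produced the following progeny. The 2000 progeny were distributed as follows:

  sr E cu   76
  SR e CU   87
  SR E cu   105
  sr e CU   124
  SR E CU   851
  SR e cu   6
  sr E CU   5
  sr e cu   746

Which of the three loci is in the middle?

sr

The two most frequent reciprocal classes, SR E CU and sr e cu, are the parental types, so the F1 was SR E CU / sr e cu.
The two rarest classes, sr E CU and SR e cu, are the double crossovers. Comparing them with the parentals, only the sr allele has switched, so sr is the middle locus and the order is e – sr – cu.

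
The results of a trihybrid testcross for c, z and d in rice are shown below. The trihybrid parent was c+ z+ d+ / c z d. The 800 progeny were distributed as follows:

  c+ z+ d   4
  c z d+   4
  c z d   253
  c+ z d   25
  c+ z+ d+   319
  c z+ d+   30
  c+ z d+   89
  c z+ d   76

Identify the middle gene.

The two rarest classes, c+ z+ d and c z d+, are the double crossovers. Comparing them with the parentals, only the d allele has switched, so d is the middle locus and the order is z – d – c.

d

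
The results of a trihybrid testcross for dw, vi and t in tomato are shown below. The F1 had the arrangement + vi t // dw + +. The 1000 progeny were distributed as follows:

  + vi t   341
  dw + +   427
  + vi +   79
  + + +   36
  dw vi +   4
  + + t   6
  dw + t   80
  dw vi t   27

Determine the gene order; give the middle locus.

The two rarest classes, + + t and dw vi +, are the double crossovers. Comparing them with the parentals, only the vi allele has switched, so vi is the middle locus and the order is t – vi – dw.

vi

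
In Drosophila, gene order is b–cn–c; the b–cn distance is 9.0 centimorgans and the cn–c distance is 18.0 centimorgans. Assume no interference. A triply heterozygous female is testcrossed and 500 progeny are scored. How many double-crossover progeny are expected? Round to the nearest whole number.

8

Map distances give recombination frequencies of 0.090 and 0.180 for the two intervals.
With no interference, expected double-crossover frequency = 0.090 × 0.180 = 0.01620.
Expected number = 0.01620 × 500 = 8.10 ≈ 8.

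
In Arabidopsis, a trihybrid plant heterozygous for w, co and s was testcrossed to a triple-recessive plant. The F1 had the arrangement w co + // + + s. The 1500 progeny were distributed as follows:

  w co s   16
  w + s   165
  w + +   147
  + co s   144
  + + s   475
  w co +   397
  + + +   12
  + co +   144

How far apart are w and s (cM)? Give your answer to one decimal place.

The two rarest classes, w co s and + + +, are the double crossovers. Comparing them with the parentals, only the s allele has switched, so s is the middle locus and the order is w – s – co.
Crossovers in the w–s interval produce the single-crossover classes + co + and w + s (144 + 165 = 309) plus the double crossovers (28).
RF(w–s) = (309 + 28) / 1500 = 337/1500 = 0.2247 → 22.5 cM.

22.5 cM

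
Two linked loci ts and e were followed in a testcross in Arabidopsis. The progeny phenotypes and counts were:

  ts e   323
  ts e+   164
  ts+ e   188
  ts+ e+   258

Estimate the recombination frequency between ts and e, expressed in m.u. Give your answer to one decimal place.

The two most frequent classes, ts+ e+ (258) and ts e (323), are the parental types, so the F1 was ts+ e+ / ts e.
The recombinant classes are ts+ e and ts e+: 188 + 164 = 352.
Recombination frequency = 352/933 = 0.3773 ≈ 37.7%, i.e. 37.7 m.u.

37.7 m.u.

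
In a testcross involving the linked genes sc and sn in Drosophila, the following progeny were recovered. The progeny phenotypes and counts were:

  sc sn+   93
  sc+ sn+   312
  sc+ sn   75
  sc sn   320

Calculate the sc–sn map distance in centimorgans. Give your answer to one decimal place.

21.0 centimorgans

The two most frequent classes, sc+ sn+ (312) and sc sn (320), are the parental types, so the F1 was sc+ sn+ / sc sn.
The recombinant classes are sc+ sn and sc sn+: 75 + 93 = 168.
Recombination frequency = 168/800 = 0.2100 ≈ 21.0%, i.e. 21.0 centimorgans.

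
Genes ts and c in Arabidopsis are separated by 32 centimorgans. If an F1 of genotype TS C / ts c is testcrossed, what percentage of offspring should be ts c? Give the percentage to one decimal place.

34.0%

A map distance of 32 centimorgans corresponds to a recombination frequency of 0.320.
The F1 is TS C / ts c, so ts c is a parental gamete class with expected frequency (1 − r)/2 = 0.680/2 = 0.3400.
That is 0.3400 = 34.0% of the progeny.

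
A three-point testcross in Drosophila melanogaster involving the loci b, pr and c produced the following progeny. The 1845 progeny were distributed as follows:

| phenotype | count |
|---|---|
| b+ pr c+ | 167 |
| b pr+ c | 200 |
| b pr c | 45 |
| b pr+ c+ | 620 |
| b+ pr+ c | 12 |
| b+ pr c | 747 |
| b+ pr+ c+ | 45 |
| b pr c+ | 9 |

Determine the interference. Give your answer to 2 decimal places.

The two most frequent reciprocal classes, b pr+ c+ and b+ pr c, are the parental types, so the F1 was b pr+ c+ / b+ pr c.
The two rarest classes, b pr c+ and b+ pr+ c, are the double crossovers. Comparing them with the parentals, only the pr allele has switched, so pr is the middle locus and the order is c – pr – b.
c–pr: (367 + 21)/1845 = 0.2103; pr–b: (90 + 21)/1845 = 0.0602.
Expected DCO frequency = 0.2103 × 0.0602 ≈ 0.01266; observed = 21/1845 ≈ 0.01138.
Coefficient of coincidence = 0.01138/0.01266 ≈ 0.90; interference = 1 − 0.90 = 0.10.

0.10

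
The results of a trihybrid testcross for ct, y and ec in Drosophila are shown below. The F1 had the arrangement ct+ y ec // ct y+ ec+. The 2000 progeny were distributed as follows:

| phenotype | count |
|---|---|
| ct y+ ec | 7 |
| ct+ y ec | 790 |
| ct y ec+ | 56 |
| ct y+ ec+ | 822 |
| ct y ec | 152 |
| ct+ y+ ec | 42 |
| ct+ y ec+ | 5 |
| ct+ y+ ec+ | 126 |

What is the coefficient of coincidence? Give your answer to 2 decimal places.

The two rarest classes, ct+ y ec+ and ct y+ ec, are the double crossovers. Comparing them with the parentals, only the ec allele has switched, so ec is the middle locus and the order is y – ec – ct.
y–ec: (98 + 12)/2000 = 0.0550; ec–ct: (278 + 12)/2000 = 0.1450.
Expected DCO frequency = 0.0550 × 0.1450 ≈ 0.00797; observed = 12/2000 ≈ 0.00600.
Coefficient of coincidence = 0.00600/0.00797 ≈ 0.75.

0.75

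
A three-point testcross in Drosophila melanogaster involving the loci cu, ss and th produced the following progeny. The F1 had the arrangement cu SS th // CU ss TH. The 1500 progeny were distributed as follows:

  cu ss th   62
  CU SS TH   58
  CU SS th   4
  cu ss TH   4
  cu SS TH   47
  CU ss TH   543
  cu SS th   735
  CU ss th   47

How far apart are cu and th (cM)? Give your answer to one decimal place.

The two rarest classes, CU SS th and cu ss TH, are the double crossovers. Comparing them with the parentals, only the cu allele has switched, so cu is the middle locus and the order is ss – cu – th.
Crossovers in the cu–th interval produce the single-crossover classes cu SS TH and CU ss th (47 + 47 = 94) plus the double crossovers (8).
RF(cu–th) = (94 + 8) / 1500 = 102/1500 = 0.0680 → 6.8 cM.

6.8 cM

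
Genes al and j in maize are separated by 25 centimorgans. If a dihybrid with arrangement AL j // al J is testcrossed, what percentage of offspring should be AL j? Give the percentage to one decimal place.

A map distance of 25 centimorgans corresponds to a recombination frequency of 0.250.
The F1 is AL j / al J, so AL j is a parental gamete class with expected frequency (1 − r)/2 = 0.750/2 = 0.3750.
That is 0.3750 = 37.5% of the progeny.

37.5%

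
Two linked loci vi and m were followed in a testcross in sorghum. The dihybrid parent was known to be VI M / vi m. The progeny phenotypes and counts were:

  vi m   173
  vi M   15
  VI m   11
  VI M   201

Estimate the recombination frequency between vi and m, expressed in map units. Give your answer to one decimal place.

6.5 map units

The recombinant classes are VI m and vi M: 11 + 15 = 26.
Recombination frequency = 26/400 = 0.0650 ≈ 6.5%, i.e. 6.5 map units.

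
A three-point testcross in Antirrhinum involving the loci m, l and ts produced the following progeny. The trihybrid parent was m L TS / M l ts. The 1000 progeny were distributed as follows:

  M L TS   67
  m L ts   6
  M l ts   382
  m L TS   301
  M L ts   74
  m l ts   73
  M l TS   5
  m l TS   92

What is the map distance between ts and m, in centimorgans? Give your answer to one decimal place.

15.1 centimorgans

The two rarest classes, m L ts and M l TS, are the double crossovers. Comparing them with the parentals, only the ts allele has switched, so ts is the middle locus and the order is m – ts – l.
Crossovers in the m–ts interval produce the single-crossover classes M L TS and m l ts (67 + 73 = 140) plus the double crossovers (11).
RF(m–ts) = (140 + 11) / 1000 = 151/1000 = 0.1510 → 15.1 centimorgans.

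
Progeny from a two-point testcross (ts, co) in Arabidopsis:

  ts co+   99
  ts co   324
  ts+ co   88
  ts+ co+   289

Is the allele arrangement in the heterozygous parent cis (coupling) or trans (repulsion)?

The two most frequent classes are ts+ co+ (289) and ts co (324); these are the parental (non-recombinant) types.
So the F1 carried ts+ co+ on one chromosome and ts co on the other — the recessive alleles are on the same chromosome (cis / coupling).

cis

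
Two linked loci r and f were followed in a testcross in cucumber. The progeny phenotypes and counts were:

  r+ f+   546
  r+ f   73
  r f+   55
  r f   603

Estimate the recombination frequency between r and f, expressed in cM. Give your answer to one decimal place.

The two most frequent classes, r+ f+ (546) and r f (603), are the parental types, so the F1 was r+ f+ / r f.
The recombinant classes are r+ f and r f+: 73 + 55 = 128.
Recombination frequency = 128/1277 = 0.1002 ≈ 10.0%, i.e. 10.0 cM.

10.0 cM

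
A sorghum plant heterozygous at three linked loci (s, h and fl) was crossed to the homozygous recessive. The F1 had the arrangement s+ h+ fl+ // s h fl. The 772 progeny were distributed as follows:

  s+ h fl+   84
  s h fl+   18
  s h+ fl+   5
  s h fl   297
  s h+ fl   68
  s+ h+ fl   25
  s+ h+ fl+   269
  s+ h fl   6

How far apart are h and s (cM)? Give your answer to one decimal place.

21.1 cM

The two rarest classes, s h+ fl+ and s+ h fl, are the double crossovers. Comparing them with the parentals, only the s allele has switched, so s is the middle locus and the order is h – s – fl.
Crossovers in the h–s interval produce the single-crossover classes s+ h fl+ and s h+ fl (84 + 68 = 152) plus the double crossovers (11).
RF(h–s) = (152 + 11) / 772 = 163/772 = 0.2111 → 21.1 cM.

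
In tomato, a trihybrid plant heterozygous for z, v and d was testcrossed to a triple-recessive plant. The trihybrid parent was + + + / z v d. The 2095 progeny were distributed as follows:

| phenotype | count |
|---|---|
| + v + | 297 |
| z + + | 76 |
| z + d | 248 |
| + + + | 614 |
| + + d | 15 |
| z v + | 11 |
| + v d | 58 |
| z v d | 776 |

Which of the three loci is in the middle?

d

The two rarest classes, + + d and z v +, are the double crossovers. Comparing them with the parentals, only the d allele has switched, so d is the middle locus and the order is z – d – v.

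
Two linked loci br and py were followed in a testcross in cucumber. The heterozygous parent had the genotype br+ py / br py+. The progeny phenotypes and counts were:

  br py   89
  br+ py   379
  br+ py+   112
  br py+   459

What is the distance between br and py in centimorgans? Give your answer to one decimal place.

19.3 centimorgans

The recombinant classes are br+ py+ and br py: 112 + 89 = 201.
Recombination frequency = 201/1039 = 0.1935 ≈ 19.3%, i.e. 19.3 centimorgans.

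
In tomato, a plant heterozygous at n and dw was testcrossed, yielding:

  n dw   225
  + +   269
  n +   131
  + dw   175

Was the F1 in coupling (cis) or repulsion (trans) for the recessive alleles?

The two most frequent classes are + + (269) and n dw (225); these are the parental (non-recombinant) types.
So the F1 carried + + on one chromosome and n dw on the other — the recessive alleles are on the same chromosome (cis / coupling).

cis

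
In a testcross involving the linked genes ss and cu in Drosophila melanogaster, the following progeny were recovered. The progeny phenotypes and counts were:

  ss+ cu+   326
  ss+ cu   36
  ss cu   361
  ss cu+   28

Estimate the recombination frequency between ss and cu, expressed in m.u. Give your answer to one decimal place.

The two most frequent classes, ss+ cu+ (326) and ss cu (361), are the parental types, so the F1 was ss+ cu+ / ss cu.
The recombinant classes are ss+ cu and ss cu+: 36 + 28 = 64.
Recombination frequency = 64/751 = 0.0852 ≈ 8.5%, i.e. 8.5 m.u.

8.5 m.u.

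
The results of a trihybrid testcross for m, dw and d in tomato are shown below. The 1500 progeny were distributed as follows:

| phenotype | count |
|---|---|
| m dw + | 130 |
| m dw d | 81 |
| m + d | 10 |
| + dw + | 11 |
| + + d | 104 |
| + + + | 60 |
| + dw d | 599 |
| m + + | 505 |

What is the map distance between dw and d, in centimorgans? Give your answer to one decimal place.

The two most frequent reciprocal classes, + dw d and m + +, are the parental types, so the F1 was + dw d / m + +.
The two rarest classes, + dw + and m + d, are the double crossovers. Comparing them with the parentals, only the d allele has switched, so d is the middle locus and the order is m – d – dw.
Crossovers in the d–dw interval produce the single-crossover classes + + d and m dw + (104 + 130 = 234) plus the double crossovers (21).
RF(d–dw) = (234 + 21) / 1500 = 255/1500 = 0.1700 → 17.0 centimorgans.

17.0 centimorgans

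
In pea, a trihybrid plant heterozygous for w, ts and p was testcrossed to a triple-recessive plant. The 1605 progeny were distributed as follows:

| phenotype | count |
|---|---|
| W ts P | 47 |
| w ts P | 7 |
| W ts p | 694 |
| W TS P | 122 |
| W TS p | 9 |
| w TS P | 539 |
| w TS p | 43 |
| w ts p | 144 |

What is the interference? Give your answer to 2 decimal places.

0.14

The two most frequent reciprocal classes, w TS P and W ts p, are the parental types, so the F1 was w TS P / W ts p.
The two rarest classes, w ts P and W TS p, are the double crossovers. Comparing them with the parentals, only the ts allele has switched, so ts is the middle locus and the order is w – ts – p.
w–ts: (266 + 16)/1605 = 0.1757; ts–p: (90 + 16)/1605 = 0.0660.
Expected DCO frequency = 0.1757 × 0.0660 ≈ 0.01160; observed = 16/1605 ≈ 0.00997.
Coefficient of coincidence = 0.00997/0.01160 ≈ 0.86; interference = 1 − 0.86 = 0.14.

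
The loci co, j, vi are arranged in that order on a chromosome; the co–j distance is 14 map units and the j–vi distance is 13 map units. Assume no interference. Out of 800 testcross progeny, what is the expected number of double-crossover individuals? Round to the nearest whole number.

Map distances give recombination frequencies of 0.140 and 0.130 for the two intervals.
With no interference, expected double-crossover frequency = 0.140 × 0.130 = 0.01820.
Expected number = 0.01820 × 800 = 14.56 ≈ 15.

15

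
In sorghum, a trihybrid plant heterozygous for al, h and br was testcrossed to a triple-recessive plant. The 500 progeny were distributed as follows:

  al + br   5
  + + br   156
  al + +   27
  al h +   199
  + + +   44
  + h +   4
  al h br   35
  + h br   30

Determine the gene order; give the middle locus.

al

The two most frequent reciprocal classes, al h + and + + br, are the parental types, so the F1 was al h + / + + br.
The two rarest classes, + h + and al + br, are the double crossovers. Comparing them with the parentals, only the al allele has switched, so al is the middle locus and the order is h – al – br.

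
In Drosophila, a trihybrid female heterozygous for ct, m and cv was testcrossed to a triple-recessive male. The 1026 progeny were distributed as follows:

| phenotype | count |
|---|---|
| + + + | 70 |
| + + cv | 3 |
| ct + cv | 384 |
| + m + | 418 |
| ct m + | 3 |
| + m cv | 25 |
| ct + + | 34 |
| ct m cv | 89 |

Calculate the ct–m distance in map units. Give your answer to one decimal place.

The two most frequent reciprocal classes, ct + cv and + m +, are the parental types, so the F1 was ct + cv / + m +.
The two rarest classes, + + cv and ct m +, are the double crossovers. Comparing them with the parentals, only the ct allele has switched, so ct is the middle locus and the order is m – ct – cv.
Crossovers in the m–ct interval produce the single-crossover classes ct m cv and + + + (89 + 70 = 159) plus the double crossovers (6).
RF(m–ct) = (159 + 6) / 1026 = 165/1026 = 0.1608 → 16.1 map units.

16.1 map units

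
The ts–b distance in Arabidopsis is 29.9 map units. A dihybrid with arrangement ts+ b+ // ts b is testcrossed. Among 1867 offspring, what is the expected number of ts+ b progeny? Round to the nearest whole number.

A map distance of 29.9 map units corresponds to a recombination frequency of 0.299.
The F1 is ts+ b+ / ts b, so ts+ b is a recombinant gamete class with expected frequency r/2 = 0.299/2 = 0.1495.
Expected number = 0.1495 × 1867 = 279.12 ≈ 279.

279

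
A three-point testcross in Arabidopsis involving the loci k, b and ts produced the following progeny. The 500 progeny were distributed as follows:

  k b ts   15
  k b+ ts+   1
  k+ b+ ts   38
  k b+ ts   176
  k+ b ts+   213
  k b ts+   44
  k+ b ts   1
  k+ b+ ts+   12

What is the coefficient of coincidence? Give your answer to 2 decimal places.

0.41

The two most frequent reciprocal classes, k+ b ts+ and k b+ ts, are the parental types, so the F1 was k+ b ts+ / k b+ ts.
The two rarest classes, k+ b ts and k b+ ts+, are the double crossovers. Comparing them with the parentals, only the ts allele has switched, so ts is the middle locus and the order is b – ts – k.
b–ts: (27 + 2)/500 = 0.0580; ts–k: (82 + 2)/500 = 0.1680.
Expected DCO frequency = 0.0580 × 0.1680 ≈ 0.00974; observed = 2/500 ≈ 0.00400.
Coefficient of coincidence = 0.00400/0.00974 ≈ 0.41.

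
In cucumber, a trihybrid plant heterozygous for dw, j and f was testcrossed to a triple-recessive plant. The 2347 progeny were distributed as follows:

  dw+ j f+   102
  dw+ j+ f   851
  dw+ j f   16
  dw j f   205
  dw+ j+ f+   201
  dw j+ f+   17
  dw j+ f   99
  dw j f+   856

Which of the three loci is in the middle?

j

The two most frequent reciprocal classes, dw j f+ and dw+ j+ f, are the parental types, so the F1 was dw j f+ / dw+ j+ f.
The two rarest classes, dw j+ f+ and dw+ j f, are the double crossovers. Comparing them with the parentals, only the j allele has switched, so j is the middle locus and the order is dw – j – f.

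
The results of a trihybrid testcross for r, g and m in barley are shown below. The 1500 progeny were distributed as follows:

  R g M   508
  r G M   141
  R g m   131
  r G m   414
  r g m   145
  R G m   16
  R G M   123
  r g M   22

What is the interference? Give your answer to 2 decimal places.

The two most frequent reciprocal classes, R g M and r G m, are the parental types, so the F1 was R g M / r G m.
The two rarest classes, r g M and R G m, are the double crossovers. Comparing them with the parentals, only the r allele has switched, so r is the middle locus and the order is m – r – g.
m–r: (272 + 38)/1500 = 0.2067; r–g: (268 + 38)/1500 = 0.2040.
Expected DCO frequency = 0.2067 × 0.2040 ≈ 0.04217; observed = 38/1500 ≈ 0.02533.
Coefficient of coincidence = 0.02533/0.04217 ≈ 0.60; interference = 1 − 0.60 = 0.40.

0.40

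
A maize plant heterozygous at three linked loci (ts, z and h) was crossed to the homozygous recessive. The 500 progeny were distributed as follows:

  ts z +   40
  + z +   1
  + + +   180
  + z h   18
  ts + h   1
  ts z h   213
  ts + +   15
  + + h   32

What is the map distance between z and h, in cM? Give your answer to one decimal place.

14.8 cM

The two most frequent reciprocal classes, + + + and ts z h, are the parental types, so the F1 was + + + / ts z h.
The two rarest classes, + z + and ts + h, are the double crossovers. Comparing them with the parentals, only the z allele has switched, so z is the middle locus and the order is h – z – ts.
Crossovers in the h–z interval produce the single-crossover classes + + h and ts z + (32 + 40 = 72) plus the double crossovers (2).
RF(h–z) = (72 + 2) / 500 = 74/500 = 0.1480 → 14.8 cM.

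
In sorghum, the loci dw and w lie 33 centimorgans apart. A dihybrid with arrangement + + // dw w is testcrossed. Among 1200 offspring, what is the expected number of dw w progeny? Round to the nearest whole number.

402

A map distance of 33 centimorgans corresponds to a recombination frequency of 0.330.
The F1 is + + / dw w, so dw w is a parental gamete class with expected frequency (1 − r)/2 = 0.670/2 = 0.3350.
Expected number = 0.3350 × 1200 = 402.00 ≈ 402.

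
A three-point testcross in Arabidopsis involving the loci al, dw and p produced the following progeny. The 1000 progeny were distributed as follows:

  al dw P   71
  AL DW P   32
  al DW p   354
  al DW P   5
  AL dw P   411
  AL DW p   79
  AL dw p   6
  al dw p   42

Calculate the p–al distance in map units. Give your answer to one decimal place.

16.1 map units

The two most frequent reciprocal classes, AL dw P and al DW p, are the parental types, so the F1 was AL dw P / al DW p.
The two rarest classes, AL dw p and al DW P, are the double crossovers. Comparing them with the parentals, only the p allele has switched, so p is the middle locus and the order is dw – p – al.
Crossovers in the p–al interval produce the single-crossover classes al dw P and AL DW p (71 + 79 = 150) plus the double crossovers (11).
RF(p–al) = (150 + 11) / 1000 = 161/1000 = 0.1610 → 16.1 map units.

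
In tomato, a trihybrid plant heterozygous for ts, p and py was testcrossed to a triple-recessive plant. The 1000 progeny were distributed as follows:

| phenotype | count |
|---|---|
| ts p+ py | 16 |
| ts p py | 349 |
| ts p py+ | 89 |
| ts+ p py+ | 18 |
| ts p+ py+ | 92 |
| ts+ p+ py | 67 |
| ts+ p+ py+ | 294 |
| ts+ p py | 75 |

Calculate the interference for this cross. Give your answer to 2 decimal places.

0.11

The two most frequent reciprocal classes, ts p py and ts+ p+ py+, are the parental types, so the F1 was ts p py / ts+ p+ py+.
The two rarest classes, ts p+ py and ts+ p py+, are the double crossovers. Comparing them with the parentals, only the p allele has switched, so p is the middle locus and the order is py – p – ts.
py–p: (156 + 34)/1000 = 0.1900; p–ts: (167 + 34)/1000 = 0.2010.
Expected DCO frequency = 0.1900 × 0.2010 ≈ 0.03819; observed = 34/1000 ≈ 0.03400.
Coefficient of coincidence = 0.03400/0.03819 ≈ 0.89; interference = 1 − 0.89 = 0.11.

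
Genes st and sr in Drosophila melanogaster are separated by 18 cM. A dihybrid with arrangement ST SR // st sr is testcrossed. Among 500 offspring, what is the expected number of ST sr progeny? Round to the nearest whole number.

45

A map distance of 18 cM corresponds to a recombination frequency of 0.180.
The F1 is ST SR / st sr, so ST sr is a recombinant gamete class with expected frequency r/2 = 0.180/2 = 0.0900.
Expected number = 0.0900 × 500 = 45.00 ≈ 45.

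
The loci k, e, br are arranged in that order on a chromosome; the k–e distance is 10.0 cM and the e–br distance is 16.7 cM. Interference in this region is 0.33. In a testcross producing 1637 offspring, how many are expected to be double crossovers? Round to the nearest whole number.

18

Map distances give recombination frequencies of 0.100 and 0.167 for the two intervals.
With interference 0.33 (so coincidence = 0.67), expected double-crossover frequency = 0.100 × 0.167 × 0.67 = 0.01119.
Expected number = 0.01119 × 1637 = 18.32 ≈ 18.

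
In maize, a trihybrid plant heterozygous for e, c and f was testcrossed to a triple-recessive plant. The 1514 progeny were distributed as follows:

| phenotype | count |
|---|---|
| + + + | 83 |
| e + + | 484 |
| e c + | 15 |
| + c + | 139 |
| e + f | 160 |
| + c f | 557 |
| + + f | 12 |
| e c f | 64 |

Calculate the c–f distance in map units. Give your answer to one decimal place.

21.5 map units

The two most frequent reciprocal classes, e + + and + c f, are the parental types, so the F1 was e + + / + c f.
The two rarest classes, e c + and + + f, are the double crossovers. Comparing them with the parentals, only the c allele has switched, so c is the middle locus and the order is e – c – f.
Crossovers in the c–f interval produce the single-crossover classes e + f and + c + (160 + 139 = 299) plus the double crossovers (27).
RF(c–f) = (299 + 27) / 1514 = 326/1514 = 0.2153 → 21.5 map units.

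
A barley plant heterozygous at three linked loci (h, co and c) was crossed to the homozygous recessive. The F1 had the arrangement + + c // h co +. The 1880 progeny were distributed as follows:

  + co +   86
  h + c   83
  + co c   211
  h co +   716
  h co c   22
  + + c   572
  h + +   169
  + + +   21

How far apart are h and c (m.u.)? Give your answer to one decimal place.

The two rarest classes, + + + and h co c, are the double crossovers. Comparing them with the parentals, only the c allele has switched, so c is the middle locus and the order is co – c – h.
Crossovers in the c–h interval produce the single-crossover classes h + c and + co + (83 + 86 = 169) plus the double crossovers (43).
RF(c–h) = (169 + 43) / 1880 = 212/1880 = 0.1128 → 11.3 m.u.

11.3 m.u.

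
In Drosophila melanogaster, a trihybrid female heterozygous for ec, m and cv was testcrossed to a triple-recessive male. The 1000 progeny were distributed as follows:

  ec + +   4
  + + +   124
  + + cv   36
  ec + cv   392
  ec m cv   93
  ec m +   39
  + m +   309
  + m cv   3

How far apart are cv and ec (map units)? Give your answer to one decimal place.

The two most frequent reciprocal classes, ec + cv and + m +, are the parental types, so the F1 was ec + cv / + m +.
The two rarest classes, ec + + and + m cv, are the double crossovers. Comparing them with the parentals, only the cv allele has switched, so cv is the middle locus and the order is m – cv – ec.
Crossovers in the cv–ec interval produce the single-crossover classes + + cv and ec m + (36 + 39 = 75) plus the double crossovers (7).
RF(cv–ec) = (75 + 7) / 1000 = 82/1000 = 0.0820 → 8.2 map units.

8.2 map units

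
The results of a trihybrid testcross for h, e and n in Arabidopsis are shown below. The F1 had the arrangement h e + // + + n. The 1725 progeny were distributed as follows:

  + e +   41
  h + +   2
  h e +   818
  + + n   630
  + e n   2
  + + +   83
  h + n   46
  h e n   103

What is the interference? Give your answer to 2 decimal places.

0.60

The two rarest classes, h + + and + e n, are the double crossovers. Comparing them with the parentals, only the e allele has switched, so e is the middle locus and the order is h – e – n.
h–e: (87 + 4)/1725 = 0.0528; e–n: (186 + 4)/1725 = 0.1101.
Expected DCO frequency = 0.0528 × 0.1101 ≈ 0.00581; observed = 4/1725 ≈ 0.00232.
Coefficient of coincidence = 0.00232/0.00581 ≈ 0.40; interference = 1 − 0.40 = 0.60.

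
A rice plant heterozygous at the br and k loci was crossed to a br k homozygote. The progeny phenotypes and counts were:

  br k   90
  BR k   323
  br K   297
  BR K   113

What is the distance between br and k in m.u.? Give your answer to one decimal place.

24.7 m.u.

The two most frequent classes, BR k (323) and br K (297), are the parental types, so the F1 was BR k / br K.
The recombinant classes are BR K and br k: 113 + 90 = 203.
Recombination frequency = 203/823 = 0.2467 ≈ 24.7%, i.e. 24.7 m.u.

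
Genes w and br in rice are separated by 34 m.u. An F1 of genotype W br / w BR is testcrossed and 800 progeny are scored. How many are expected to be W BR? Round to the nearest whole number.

136

A map distance of 34 m.u. corresponds to a recombination frequency of 0.340.
The F1 is W br / w BR, so W BR is a recombinant gamete class with expected frequency r/2 = 0.340/2 = 0.1700.
Expected number = 0.1700 × 800 = 136.00 ≈ 136.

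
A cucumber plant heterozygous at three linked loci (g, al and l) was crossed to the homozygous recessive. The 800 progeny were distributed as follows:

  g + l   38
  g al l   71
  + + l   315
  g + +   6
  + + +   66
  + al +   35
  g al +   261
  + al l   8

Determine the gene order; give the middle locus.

The two most frequent reciprocal classes, g al + and + + l, are the parental types, so the F1 was g al + / + + l.
The two rarest classes, g + + and + al l, are the double crossovers. Comparing them with the parentals, only the al allele has switched, so al is the middle locus and the order is l – al – g.

al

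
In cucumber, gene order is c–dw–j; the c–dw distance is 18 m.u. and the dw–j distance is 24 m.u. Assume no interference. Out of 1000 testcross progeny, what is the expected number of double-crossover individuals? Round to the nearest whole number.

Map distances give recombination frequencies of 0.180 and 0.240 for the two intervals.
With no interference, expected double-crossover frequency = 0.180 × 0.240 = 0.04320.
Expected number = 0.04320 × 1000 = 43.20 ≈ 43.

43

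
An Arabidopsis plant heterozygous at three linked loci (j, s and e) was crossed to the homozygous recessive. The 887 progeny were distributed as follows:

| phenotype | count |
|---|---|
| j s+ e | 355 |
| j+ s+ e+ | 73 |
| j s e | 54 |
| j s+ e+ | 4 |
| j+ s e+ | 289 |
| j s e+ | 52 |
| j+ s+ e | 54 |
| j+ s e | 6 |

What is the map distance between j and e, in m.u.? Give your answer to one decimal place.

13.1 m.u.

The two most frequent reciprocal classes, j+ s e+ and j s+ e, are the parental types, so the F1 was j+ s e+ / j s+ e.
The two rarest classes, j+ s e and j s+ e+, are the double crossovers. Comparing them with the parentals, only the e allele has switched, so e is the middle locus and the order is s – e – j.
Crossovers in the e–j interval produce the single-crossover classes j s e+ and j+ s+ e (52 + 54 = 106) plus the double crossovers (10).
RF(e–j) = (106 + 10) / 887 = 116/887 = 0.1308 → 13.1 m.u.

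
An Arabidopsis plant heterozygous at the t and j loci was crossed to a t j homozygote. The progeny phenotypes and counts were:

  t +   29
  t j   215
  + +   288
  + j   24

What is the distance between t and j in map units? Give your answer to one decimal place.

9.5 map units

The two most frequent classes, + + (288) and t j (215), are the parental types, so the F1 was + + / t j.
The recombinant classes are + j and t +: 24 + 29 = 53.
Recombination frequency = 53/556 = 0.0953 ≈ 9.5%, i.e. 9.5 map units.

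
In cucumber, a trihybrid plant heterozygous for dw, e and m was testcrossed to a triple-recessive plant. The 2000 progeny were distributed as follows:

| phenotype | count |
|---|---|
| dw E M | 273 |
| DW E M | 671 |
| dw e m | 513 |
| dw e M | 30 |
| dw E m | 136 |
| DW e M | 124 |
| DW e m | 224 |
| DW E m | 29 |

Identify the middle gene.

The two most frequent reciprocal classes, DW E M and dw e m, are the parental types, so the F1 was DW E M / dw e m.
The two rarest classes, DW E m and dw e M, are the double crossovers. Comparing them with the parentals, only the m allele has switched, so m is the middle locus and the order is e – m – dw.

m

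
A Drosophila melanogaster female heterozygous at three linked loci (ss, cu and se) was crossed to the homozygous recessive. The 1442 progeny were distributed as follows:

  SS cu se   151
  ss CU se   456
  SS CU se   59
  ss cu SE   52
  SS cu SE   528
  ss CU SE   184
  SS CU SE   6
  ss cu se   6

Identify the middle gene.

cu

The two most frequent reciprocal classes, SS cu SE and ss CU se, are the parental types, so the F1 was SS cu SE / ss CU se.
The two rarest classes, SS CU SE and ss cu se, are the double crossovers. Comparing them with the parentals, only the cu allele has switched, so cu is the middle locus and the order is se – cu – ss.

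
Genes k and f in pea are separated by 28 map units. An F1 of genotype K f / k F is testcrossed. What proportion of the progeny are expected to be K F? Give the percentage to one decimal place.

14.0%

A map distance of 28 map units corresponds to a recombination frequency of 0.280.
The F1 is K f / k F, so K F is a recombinant gamete class with expected frequency r/2 = 0.280/2 = 0.1400.
That is 0.1400 = 14.0% of the progeny.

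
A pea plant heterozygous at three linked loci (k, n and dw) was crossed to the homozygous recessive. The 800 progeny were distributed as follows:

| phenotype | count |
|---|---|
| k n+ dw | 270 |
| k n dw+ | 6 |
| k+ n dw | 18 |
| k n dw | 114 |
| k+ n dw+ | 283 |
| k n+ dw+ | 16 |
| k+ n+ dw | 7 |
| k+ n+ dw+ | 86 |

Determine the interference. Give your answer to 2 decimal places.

The two most frequent reciprocal classes, k+ n dw+ and k n+ dw, are the parental types, so the F1 was k+ n dw+ / k n+ dw.
The two rarest classes, k n dw+ and k+ n+ dw, are the double crossovers. Comparing them with the parentals, only the k allele has switched, so k is the middle locus and the order is n – k – dw.
n–k: (200 + 13)/800 = 0.2662; k–dw: (34 + 13)/800 = 0.0587.
Expected DCO frequency = 0.2662 × 0.0587 ≈ 0.01563; observed = 13/800 ≈ 0.01625.
Coefficient of coincidence = 0.01625/0.01563 ≈ 1.04; interference = 1 − 1.04 = -0.04.

-0.04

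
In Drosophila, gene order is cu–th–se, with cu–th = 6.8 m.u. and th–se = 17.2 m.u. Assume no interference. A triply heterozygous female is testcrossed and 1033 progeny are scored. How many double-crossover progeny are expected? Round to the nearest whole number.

Map distances give recombination frequencies of 0.068 and 0.172 for the two intervals.
With no interference, expected double-crossover frequency = 0.068 × 0.172 = 0.01170.
Expected number = 0.01170 × 1033 = 12.08 ≈ 12.

12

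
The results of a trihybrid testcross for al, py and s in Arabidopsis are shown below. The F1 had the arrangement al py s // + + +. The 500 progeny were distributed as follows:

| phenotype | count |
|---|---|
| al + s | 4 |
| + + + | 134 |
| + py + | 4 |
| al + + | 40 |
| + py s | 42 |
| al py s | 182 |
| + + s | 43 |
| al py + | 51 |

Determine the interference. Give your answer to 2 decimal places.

The two rarest classes, al + s and + py +, are the double crossovers. Comparing them with the parentals, only the py allele has switched, so py is the middle locus and the order is al – py – s.
al–py: (82 + 8)/500 = 0.1800; py–s: (94 + 8)/500 = 0.2040.
Expected DCO frequency = 0.1800 × 0.2040 ≈ 0.03672; observed = 8/500 ≈ 0.01600.
Coefficient of coincidence = 0.01600/0.03672 ≈ 0.44; interference = 1 − 0.44 = 0.56.

0.56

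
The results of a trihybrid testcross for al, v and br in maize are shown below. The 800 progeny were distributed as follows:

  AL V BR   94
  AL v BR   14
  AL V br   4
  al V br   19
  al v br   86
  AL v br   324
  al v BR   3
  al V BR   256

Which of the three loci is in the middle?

v

The two most frequent reciprocal classes, AL v br and al V BR, are the parental types, so the F1 was AL v br / al V BR.
The two rarest classes, AL V br and al v BR, are the double crossovers. Comparing them with the parentals, only the v allele has switched, so v is the middle locus and the order is br – v – al.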